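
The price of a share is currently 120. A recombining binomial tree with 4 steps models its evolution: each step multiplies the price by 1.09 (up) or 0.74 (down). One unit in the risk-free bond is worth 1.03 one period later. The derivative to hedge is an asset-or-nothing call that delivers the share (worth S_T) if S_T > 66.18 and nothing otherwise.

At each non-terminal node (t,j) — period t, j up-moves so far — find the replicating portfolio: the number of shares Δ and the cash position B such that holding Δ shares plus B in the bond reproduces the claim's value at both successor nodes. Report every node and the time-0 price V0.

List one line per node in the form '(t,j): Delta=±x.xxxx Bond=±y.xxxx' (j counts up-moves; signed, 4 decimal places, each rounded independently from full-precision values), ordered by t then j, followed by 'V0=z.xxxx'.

Since d<R<u, set p* = (R−d)/(u−d) = 0.8286; price each node as the discounted p*-expectation of its children.
Terminal payoffs: V(4,0)=0.0000, V(4,1)=0.0000, V(4,2)=78.0724, V(4,3)=114.9986, V(4,4)=169.3898
(3,0): S=48.6269. Δ = (V_up−V_dn)/(S_up−S_dn) = (0.0000−0.0000)/(53.0033−35.9839) = 0.0000. V = [p*·0.0000 + (1−p*)·0.0000]/1.03 = 0.0000. B = V − Δ·S = 0.0000.
(3,1): S=71.6261. Δ = (V_up−V_dn)/(S_up−S_dn) = (78.0724−0.0000)/(78.0724−53.0033) = 3.1143. V = [p*·78.0724 + (1−p*)·0.0000]/1.03 = 62.8044. B = V − Δ·S = -160.2596.
(3,2): S=105.5033. Δ = (V_up−V_dn)/(S_up−S_dn) = (114.9986−78.0724)/(114.9986−78.0724) = 1.0000. V = [p*·114.9986 + (1−p*)·78.0724]/1.03 = 105.5033. B = V − Δ·S = 0.0000.
(3,3): S=155.4035. Δ = (V_up−V_dn)/(S_up−S_dn) = (169.3898−114.9986)/(169.3898−114.9986) = 1.0000. V = [p*·169.3898 + (1−p*)·114.9986]/1.03 = 155.4035. B = V − Δ·S = 0.0000.
(2,0): S=65.7120. Δ = (V_up−V_dn)/(S_up−S_dn) = (62.8044−0.0000)/(71.6261−48.6269) = 2.7307. V = [p*·62.8044 + (1−p*)·0.0000]/1.03 = 50.5223. B = V − Δ·S = -128.9190.
(2,1): S=96.7920. Δ = (V_up−V_dn)/(S_up−S_dn) = (105.5033−62.8044)/(105.5033−71.6261) = 1.2604. V = [p*·105.5033 + (1−p*)·62.8044]/1.03 = 95.3238. B = V − Δ·S = -26.6729.
(2,2): S=142.5720. Δ = (V_up−V_dn)/(S_up−S_dn) = (155.4035−105.5033)/(155.4035−105.5033) = 1.0000. V = [p*·155.4035 + (1−p*)·105.5033]/1.03 = 142.5720. B = V − Δ·S = 0.0000.
(1,0): S=88.8000. Δ = (V_up−V_dn)/(S_up−S_dn) = (95.3238−50.5223)/(96.7920−65.7120) = 1.4415. V = [p*·95.3238 + (1−p*)·50.5223]/1.03 = 85.0908. B = V − Δ·S = -42.9134.
(1,1): S=130.8000. Δ = (V_up−V_dn)/(S_up−S_dn) = (142.5720−95.3238)/(142.5720−96.7920) = 1.0321. V = [p*·142.5720 + (1−p*)·95.3238]/1.03 = 130.5556. B = V − Δ·S = -4.4393.
(0,0): S=120.0000. Δ = (V_up−V_dn)/(S_up−S_dn) = (130.5556−85.0908)/(130.8000−88.8000) = 1.0825. V = [p*·130.5556 + (1−p*)·85.0908]/1.03 = 119.1861. B = V − Δ·S = -10.7135.
Self-financing check: at every node Δ·S+B equals the discounted successor values.

(0,0): Delta=1.0825 Bond=-10.7135
(1,0): Delta=1.4415 Bond=-42.9134
(1,1): Delta=1.0321 Bond=-4.4393
(2,0): Delta=2.7307 Bond=-128.9190
(2,1): Delta=1.2604 Bond=-26.6729
(2,2): Delta=1.0000 Bond=0.0000
(3,0): Delta=0.0000 Bond=0.0000
(3,1): Delta=3.1143 Bond=-160.2596
(3,2): Delta=1.0000 Bond=0.0000
(3,3): Delta=1.0000 Bond=0.0000
V0=119.1861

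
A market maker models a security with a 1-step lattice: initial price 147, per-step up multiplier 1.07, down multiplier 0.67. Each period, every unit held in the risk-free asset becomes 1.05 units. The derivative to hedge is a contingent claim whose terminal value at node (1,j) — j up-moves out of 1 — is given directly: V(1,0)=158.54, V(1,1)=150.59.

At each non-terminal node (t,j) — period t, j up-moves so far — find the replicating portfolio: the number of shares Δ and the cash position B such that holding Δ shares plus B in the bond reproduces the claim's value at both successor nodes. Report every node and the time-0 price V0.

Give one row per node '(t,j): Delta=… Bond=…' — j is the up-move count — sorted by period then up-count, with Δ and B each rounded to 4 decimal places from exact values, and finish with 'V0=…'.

The replicating-portfolio and risk-neutral prices coincide; use p* = (1.05−0.67)/(1.07−0.67) = 0.9500 for the latter.
Terminal payoffs: V(1,0)=158.5400, V(1,1)=150.5900
(0,0): S=147.0000. Δ = (V_up−V_dn)/(S_up−S_dn) = (150.5900−158.5400)/(157.2900−98.4900) = -0.1352. V = [p*·150.5900 + (1−p*)·158.5400]/1.05 = 143.7976. B = V − Δ·S = 163.6726.
Root portfolio cost Δ·147+B reproduces V0=143.7976.

(0,0): Delta=-0.1352 Bond=163.6726
V0=143.7976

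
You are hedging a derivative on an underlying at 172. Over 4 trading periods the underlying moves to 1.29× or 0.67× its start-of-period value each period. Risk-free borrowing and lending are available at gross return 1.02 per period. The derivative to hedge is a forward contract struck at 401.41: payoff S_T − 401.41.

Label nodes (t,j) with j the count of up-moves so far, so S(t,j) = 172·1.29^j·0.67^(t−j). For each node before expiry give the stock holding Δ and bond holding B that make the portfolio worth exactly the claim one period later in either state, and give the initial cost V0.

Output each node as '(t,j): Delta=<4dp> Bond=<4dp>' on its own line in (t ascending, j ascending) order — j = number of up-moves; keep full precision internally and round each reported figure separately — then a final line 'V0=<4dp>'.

(0,0): Delta=1.0000 Bond=-370.8408
(1,0): Delta=1.0000 Bond=-378.2576
(1,1): Delta=1.0000 Bond=-378.2576
(2,0): Delta=1.0000 Bond=-385.8228
(2,1): Delta=1.0000 Bond=-385.8228
(2,2): Delta=1.0000 Bond=-385.8228
(3,0): Delta=1.0000 Bond=-393.5392
(3,1): Delta=1.0000 Bond=-393.5392
(3,2): Delta=1.0000 Bond=-393.5392
(3,3): Delta=1.0000 Bond=-393.5392
V0=-198.8408

Since d<R<u, set p* = (R−d)/(u−d) = 0.5645; price each node as the discounted p*-expectation of its children.
Terminal values V(4,·): V(4,0)=-366.7501, V(4,1)=-334.6767, V(4,2)=-272.9235, V(4,3)=-154.0256, V(4,4)=74.8974
Node (3,0) S=51.7312: V=(p*·-334.6767+(1−p*)·-366.7501)/1.02=-341.8080; Δ=(-334.6767−-366.7501)/(66.7333−34.6599)=1.0000; B=V−Δ·S=-393.5392
Node (3,1) S=99.6019: V=(p*·-272.9235+(1−p*)·-334.6767)/1.02=-293.9373; Δ=(-272.9235−-334.6767)/(128.4865−66.7333)=1.0000; B=V−Δ·S=-393.5392
Node (3,2) S=191.7709: V=(p*·-154.0256+(1−p*)·-272.9235)/1.02=-201.7683; Δ=(-154.0256−-272.9235)/(247.3844−128.4865)=1.0000; B=V−Δ·S=-393.5392
Node (3,3) S=369.2305: V=(p*·74.8974+(1−p*)·-154.0256)/1.02=-24.3087; Δ=(74.8974−-154.0256)/(476.3074−247.3844)=1.0000; B=V−Δ·S=-393.5392
Node (2,0) S=77.2108: V=(p*·-293.9373+(1−p*)·-341.8080)/1.02=-308.6120; Δ=(-293.9373−-341.8080)/(99.6019−51.7312)=1.0000; B=V−Δ·S=-385.8228
Node (2,1) S=148.6596: V=(p*·-201.7683+(1−p*)·-293.9373)/1.02=-237.1632; Δ=(-201.7683−-293.9373)/(191.7709−99.6019)=1.0000; B=V−Δ·S=-385.8228
Node (2,2) S=286.2252: V=(p*·-24.3087+(1−p*)·-201.7683)/1.02=-99.5976; Δ=(-24.3087−-201.7683)/(369.2305−191.7709)=1.0000; B=V−Δ·S=-385.8228
Node (1,0) S=115.2400: V=(p*·-237.1632+(1−p*)·-308.6120)/1.02=-263.0176; Δ=(-237.1632−-308.6120)/(148.6596−77.2108)=1.0000; B=V−Δ·S=-378.2576
Node (1,1) S=221.8800: V=(p*·-99.5976+(1−p*)·-237.1632)/1.02=-156.3776; Δ=(-99.5976−-237.1632)/(286.2252−148.6596)=1.0000; B=V−Δ·S=-378.2576
Node (0,0) S=172.0000: V=(p*·-156.3776+(1−p*)·-263.0176)/1.02=-198.8408; Δ=(-156.3776−-263.0176)/(221.8800−115.2400)=1.0000; B=V−Δ·S=-370.8408
Self-financing check: at every node Δ·S+B equals the discounted successor values.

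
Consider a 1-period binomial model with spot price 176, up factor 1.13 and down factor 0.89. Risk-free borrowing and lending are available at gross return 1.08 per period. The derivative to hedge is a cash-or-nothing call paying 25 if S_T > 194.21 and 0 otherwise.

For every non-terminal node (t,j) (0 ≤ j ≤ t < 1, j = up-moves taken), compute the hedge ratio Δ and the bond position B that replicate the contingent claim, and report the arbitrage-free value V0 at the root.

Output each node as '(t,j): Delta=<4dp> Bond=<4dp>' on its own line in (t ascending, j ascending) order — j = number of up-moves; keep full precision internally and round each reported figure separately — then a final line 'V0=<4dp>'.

Under the risk-neutral measure, an up-move has probability p* = (R−d)/(u−d) = 0.7917 and values discount at R = 1.08.
At expiry t=1: V(1,0)=0.0000, V(1,1)=25.0000
  t=0,j=0: stock 176.0000 → up 198.8800 (V=25.0000), down 156.6400 (V=0.0000). Price 18.3256; hedge Δ=0.5919, bond B=-85.8410.
Check: Δ(0,0)·S0 + B(0,0) = 18.3256 = V0.

(0,0): Delta=0.5919 Bond=-85.8410
V0=18.3256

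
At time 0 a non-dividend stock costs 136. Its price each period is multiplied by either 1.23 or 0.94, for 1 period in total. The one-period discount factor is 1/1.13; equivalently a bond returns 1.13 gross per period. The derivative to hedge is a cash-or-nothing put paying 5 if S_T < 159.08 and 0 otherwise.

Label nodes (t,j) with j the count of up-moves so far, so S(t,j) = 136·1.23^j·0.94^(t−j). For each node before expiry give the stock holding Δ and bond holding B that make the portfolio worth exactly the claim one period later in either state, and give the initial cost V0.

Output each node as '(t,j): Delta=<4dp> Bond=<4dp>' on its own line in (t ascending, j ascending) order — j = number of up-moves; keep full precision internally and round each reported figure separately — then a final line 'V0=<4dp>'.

(0,0): Delta=-0.1268 Bond=18.7672
V0=1.5258

Risk-neutral probability p* = (R−d)/(u−d) = (1.13−0.94)/(1.23−0.94) = 0.6552.
Terminal values V(1,·): V(1,0)=5.0000, V(1,1)=0.0000
(0,0): S=136.0000. Δ = (V_up−V_dn)/(S_up−S_dn) = (0.0000−5.0000)/(167.2800−127.8400) = -0.1268. V = [p*·0.0000 + (1−p*)·5.0000]/1.13 = 1.5258. B = V − Δ·S = 18.7672.
Root portfolio cost Δ·136+B reproduces V0=1.5258.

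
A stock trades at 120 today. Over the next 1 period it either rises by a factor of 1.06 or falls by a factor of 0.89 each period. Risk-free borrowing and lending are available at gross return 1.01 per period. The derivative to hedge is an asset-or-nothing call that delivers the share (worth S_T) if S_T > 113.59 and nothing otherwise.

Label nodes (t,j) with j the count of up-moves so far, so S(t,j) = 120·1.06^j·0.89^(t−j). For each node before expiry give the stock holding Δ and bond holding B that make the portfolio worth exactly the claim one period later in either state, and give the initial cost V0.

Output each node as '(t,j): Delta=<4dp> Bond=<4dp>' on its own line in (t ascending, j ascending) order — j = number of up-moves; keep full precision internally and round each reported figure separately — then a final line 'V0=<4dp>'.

(0,0): Delta=6.2353 Bond=-659.3361
V0=88.8992

The replicating-portfolio and risk-neutral prices coincide; use p* = (1.01−0.89)/(1.06−0.89) = 0.7059 for the latter.
Payoff layer (t=1): V(1,0)=0.0000, V(1,1)=127.2000
(0,0): S=120.0000. Δ = (V_up−V_dn)/(S_up−S_dn) = (127.2000−0.0000)/(127.2000−106.8000) = 6.2353. V = [p*·127.2000 + (1−p*)·0.0000]/1.01 = 88.8992. B = V − Δ·S = -659.3361.
Check: Δ(0,0)·S0 + B(0,0) = 88.8992 = V0.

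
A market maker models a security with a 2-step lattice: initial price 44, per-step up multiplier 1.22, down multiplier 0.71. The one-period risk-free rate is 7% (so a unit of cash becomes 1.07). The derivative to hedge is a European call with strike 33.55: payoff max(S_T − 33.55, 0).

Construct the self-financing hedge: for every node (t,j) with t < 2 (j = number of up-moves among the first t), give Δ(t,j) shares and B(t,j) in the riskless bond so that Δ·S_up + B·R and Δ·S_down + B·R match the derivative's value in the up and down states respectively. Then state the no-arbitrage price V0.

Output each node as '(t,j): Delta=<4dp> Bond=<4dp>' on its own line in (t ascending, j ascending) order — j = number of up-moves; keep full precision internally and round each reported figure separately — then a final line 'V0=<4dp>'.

(0,0): Delta=0.8607 Bond=-22.3169
(1,0): Delta=0.2864 Bond=-5.9366
(1,1): Delta=1.0000 Bond=-31.3551
V0=15.5552

The replicating-portfolio and risk-neutral prices coincide; use p* = (1.07−0.71)/(1.22−0.71) = 0.7059 for the latter.
Terminal values V(2,·): V(2,0)=0.0000, V(2,1)=4.5628, V(2,2)=31.9396
Node (1,0) S=31.2400: V=(p*·4.5628+(1−p*)·0.0000)/1.07=3.0101; Δ=(4.5628−0.0000)/(38.1128−22.1804)=0.2864; B=V−Δ·S=-5.9366
Node (1,1) S=53.6800: V=(p*·31.9396+(1−p*)·4.5628)/1.07=22.3249; Δ=(31.9396−4.5628)/(65.4896−38.1128)=1.0000; B=V−Δ·S=-31.3551
Node (0,0) S=44.0000: V=(p*·22.3249+(1−p*)·3.0101)/1.07=15.5552; Δ=(22.3249−3.0101)/(53.6800−31.2400)=0.8607; B=V−Δ·S=-22.3169
Check: Δ(0,0)·S0 + B(0,0) = 15.5552 = V0.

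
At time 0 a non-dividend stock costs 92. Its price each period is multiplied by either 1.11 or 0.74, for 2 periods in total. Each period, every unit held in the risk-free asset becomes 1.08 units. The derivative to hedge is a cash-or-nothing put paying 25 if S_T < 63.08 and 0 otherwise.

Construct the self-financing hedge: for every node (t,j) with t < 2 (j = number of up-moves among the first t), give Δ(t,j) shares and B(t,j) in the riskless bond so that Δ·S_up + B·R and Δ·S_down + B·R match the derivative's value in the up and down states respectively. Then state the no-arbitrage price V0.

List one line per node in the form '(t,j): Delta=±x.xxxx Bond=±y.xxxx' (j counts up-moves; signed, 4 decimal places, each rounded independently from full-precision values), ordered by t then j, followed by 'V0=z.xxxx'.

Since d<R<u, set p* = (R−d)/(u−d) = 0.9189; price each node as the discounted p*-expectation of its children.
Terminal values V(2,·): V(2,0)=25.0000, V(2,1)=0.0000, V(2,2)=0.0000
Node (1,0) S=68.0800: V=(p*·0.0000+(1−p*)·25.0000)/1.08=1.8769; Δ=(0.0000−25.0000)/(75.5688−50.3792)=-0.9925; B=V−Δ·S=69.4444
Node (1,1) S=102.1200: V=(p*·0.0000+(1−p*)·0.0000)/1.08=0.0000; Δ=(0.0000−0.0000)/(113.3532−75.5688)=0.0000; B=V−Δ·S=0.0000
Node (0,0) S=92.0000: V=(p*·0.0000+(1−p*)·1.8769)/1.08=0.1409; Δ=(0.0000−1.8769)/(102.1200−68.0800)=-0.0551; B=V−Δ·S=5.2135
The time-0 hedge costs 0.1409, which is the no-arbitrage price.

(0,0): Delta=-0.0551 Bond=5.2135
(1,0): Delta=-0.9925 Bond=69.4444
(1,1): Delta=0.0000 Bond=0.0000
V0=0.1409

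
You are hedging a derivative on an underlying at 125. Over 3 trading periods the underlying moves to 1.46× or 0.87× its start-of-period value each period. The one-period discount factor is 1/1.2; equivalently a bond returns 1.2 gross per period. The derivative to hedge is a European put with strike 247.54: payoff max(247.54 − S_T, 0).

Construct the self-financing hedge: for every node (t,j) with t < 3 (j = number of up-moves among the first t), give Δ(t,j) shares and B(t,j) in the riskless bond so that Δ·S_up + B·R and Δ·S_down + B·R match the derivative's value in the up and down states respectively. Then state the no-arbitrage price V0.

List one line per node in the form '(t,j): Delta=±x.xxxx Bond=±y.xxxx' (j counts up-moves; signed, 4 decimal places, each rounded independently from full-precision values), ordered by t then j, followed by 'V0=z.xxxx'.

No-arbitrage ⇒ martingale measure with p* = (R−d)/(u−d) = 0.5593.
At expiry t=3: V(3,0)=165.2271, V(3,1)=109.4057, V(3,2)=15.7285, V(3,3)=0.0000
  t=2,j=0: stock 94.6125 → up 138.1342 (V=109.4057), down 82.3129 (V=165.2271). Price 111.6708; hedge Δ=-1.0000, bond B=206.2833.
  t=2,j=1: stock 158.7750 → up 231.8115 (V=15.7285), down 138.1343 (V=109.4057). Price 47.5083; hedge Δ=-1.0000, bond B=206.2833.
  t=2,j=2: stock 266.4500 → up 389.0170 (V=0.0000), down 231.8115 (V=15.7285). Price 5.7760; hedge Δ=-0.1001, bond B=32.4345.
  t=1,j=0: stock 108.7500 → up 158.7750 (V=47.5083), down 94.6125 (V=111.6708). Price 63.1528; hedge Δ=-1.0000, bond B=171.9028.
  t=1,j=1: stock 182.5000 → up 266.4500 (V=5.7760), down 158.7750 (V=47.5083). Price 20.1388; hedge Δ=-0.3876, bond B=90.8715.
  t=0,j=0: stock 125.0000 → up 182.5000 (V=20.1388), down 108.7500 (V=63.1528). Price 32.5784; hedge Δ=-0.5832, bond B=105.4835.
Self-financing check: at every node Δ·S+B equals the discounted successor values.

(0,0): Delta=-0.5832 Bond=105.4835
(1,0): Delta=-1.0000 Bond=171.9028
(1,1): Delta=-0.3876 Bond=90.8715
(2,0): Delta=-1.0000 Bond=206.2833
(2,1): Delta=-1.0000 Bond=206.2833
(2,2): Delta=-0.1001 Bond=32.4345
V0=32.5784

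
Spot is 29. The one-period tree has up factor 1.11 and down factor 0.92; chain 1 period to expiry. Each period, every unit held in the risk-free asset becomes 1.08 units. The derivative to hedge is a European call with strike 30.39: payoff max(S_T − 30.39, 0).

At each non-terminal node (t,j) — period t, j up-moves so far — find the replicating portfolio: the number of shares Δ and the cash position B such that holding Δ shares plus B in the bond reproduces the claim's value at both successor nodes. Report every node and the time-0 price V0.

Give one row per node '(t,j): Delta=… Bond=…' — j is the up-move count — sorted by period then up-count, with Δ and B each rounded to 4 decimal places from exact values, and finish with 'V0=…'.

(0,0): Delta=0.3267 Bond=-8.0702
V0=1.4035

Risk-neutral probability p* = (R−d)/(u−d) = (1.08−0.92)/(1.11−0.92) = 0.8421.
Terminal values V(1,·): V(1,0)=0.0000, V(1,1)=1.8000
  t=0,j=0: stock 29.0000 → up 32.1900 (V=1.8000), down 26.6800 (V=0.0000). Price 1.4035; hedge Δ=0.3267, bond B=-8.0702.
Check: Δ(0,0)·S0 + B(0,0) = 1.4035 = V0.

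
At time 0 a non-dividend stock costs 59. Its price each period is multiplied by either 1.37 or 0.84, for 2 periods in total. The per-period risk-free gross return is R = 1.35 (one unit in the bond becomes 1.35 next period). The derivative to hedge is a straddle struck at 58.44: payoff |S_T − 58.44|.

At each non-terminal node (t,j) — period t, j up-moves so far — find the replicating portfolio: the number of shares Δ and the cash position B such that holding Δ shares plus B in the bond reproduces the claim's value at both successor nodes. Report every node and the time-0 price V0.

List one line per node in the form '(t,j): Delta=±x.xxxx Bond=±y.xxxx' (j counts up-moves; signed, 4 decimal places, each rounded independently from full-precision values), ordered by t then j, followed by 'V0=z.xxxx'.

(0,0): Delta=0.9699 Bond=-30.2665
(1,0): Delta=-0.2799 Bond=21.0833
(1,1): Delta=1.0000 Bond=-43.2889
V0=26.9604

Under the risk-neutral measure, an up-move has probability p* = (R−d)/(u−d) = 0.9623 and values discount at R = 1.35.
Payoff layer (t=2): V(2,0)=16.8096, V(2,1)=9.4572, V(2,2)=52.2971
(1,0): S=49.5600. Δ = (V_up−V_dn)/(S_up−S_dn) = (9.4572−16.8096)/(67.8972−41.6304) = -0.2799. V = [p*·9.4572 + (1−p*)·16.8096]/1.35 = 7.2109. B = V − Δ·S = 21.0833.
(1,1): S=80.8300. Δ = (V_up−V_dn)/(S_up−S_dn) = (52.2971−9.4572)/(110.7371−67.8972) = 1.0000. V = [p*·52.2971 + (1−p*)·9.4572]/1.35 = 37.5411. B = V − Δ·S = -43.2889.
(0,0): S=59.0000. Δ = (V_up−V_dn)/(S_up−S_dn) = (37.5411−7.2109)/(80.8300−49.5600) = 0.9699. V = [p*·37.5411 + (1−p*)·7.2109]/1.35 = 26.9604. B = V − Δ·S = -30.2665.
Self-financing check: at every node Δ·S+B equals the discounted successor values.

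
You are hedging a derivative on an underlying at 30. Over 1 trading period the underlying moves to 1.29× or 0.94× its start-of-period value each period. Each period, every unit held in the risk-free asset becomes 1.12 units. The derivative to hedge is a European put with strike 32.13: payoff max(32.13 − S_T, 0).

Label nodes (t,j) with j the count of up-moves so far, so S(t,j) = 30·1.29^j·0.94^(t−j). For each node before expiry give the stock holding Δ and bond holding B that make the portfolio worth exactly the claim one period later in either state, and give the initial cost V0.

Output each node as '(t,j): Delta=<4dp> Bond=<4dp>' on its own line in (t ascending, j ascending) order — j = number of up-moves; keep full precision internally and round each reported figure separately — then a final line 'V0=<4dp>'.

(0,0): Delta=-0.3743 Bond=12.9329
V0=1.7043

Under the risk-neutral measure, an up-move has probability p* = (R−d)/(u−d) = 0.5143 and values discount at R = 1.12.
Terminal payoffs: V(1,0)=3.9300, V(1,1)=0.0000
Node (0,0) S=30.0000: V=(p*·0.0000+(1−p*)·3.9300)/1.12=1.7043; Δ=(0.0000−3.9300)/(38.7000−28.2000)=-0.3743; B=V−Δ·S=12.9329
Each (Δ,B) replicates both successor values, so the strategy is self-financing and V0 is arbitrage-free.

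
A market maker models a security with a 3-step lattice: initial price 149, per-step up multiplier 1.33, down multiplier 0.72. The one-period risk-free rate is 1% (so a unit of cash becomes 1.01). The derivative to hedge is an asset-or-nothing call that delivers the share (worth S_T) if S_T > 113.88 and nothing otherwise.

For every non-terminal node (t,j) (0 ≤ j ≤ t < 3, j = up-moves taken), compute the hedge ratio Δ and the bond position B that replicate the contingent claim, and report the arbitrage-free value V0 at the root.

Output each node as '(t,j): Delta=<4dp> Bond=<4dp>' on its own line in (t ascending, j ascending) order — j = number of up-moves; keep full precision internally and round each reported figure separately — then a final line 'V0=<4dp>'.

(0,0): Delta=1.4128 Bond=-108.4373
(1,0): Delta=1.3650 Bond=-104.3879
(1,1): Delta=1.4414 Bond=-115.1866
(2,0): Delta=0.0000 Bond=0.0000
(2,1): Delta=2.1803 Bond=-221.7703
(2,2): Delta=1.0000 Bond=0.0000
V0=102.0722

The replicating-portfolio and risk-neutral prices coincide; use p* = (1.01−0.72)/(1.33−0.72) = 0.4754 for the latter.
At expiry t=3: V(3,0)=0.0000, V(3,1)=0.0000, V(3,2)=189.7676, V(3,3)=350.5429
Node (2,0) S=77.2416: V=(p*·0.0000+(1−p*)·0.0000)/1.01=0.0000; Δ=(0.0000−0.0000)/(102.7313−55.6140)=0.0000; B=V−Δ·S=0.0000
Node (2,1) S=142.6824: V=(p*·189.7676+(1−p*)·0.0000)/1.01=89.3241; Δ=(189.7676−0.0000)/(189.7676−102.7313)=2.1803; B=V−Δ·S=-221.7703
Node (2,2) S=263.5661: V=(p*·350.5429+(1−p*)·189.7676)/1.01=263.5661; Δ=(350.5429−189.7676)/(350.5429−189.7676)=1.0000; B=V−Δ·S=0.0000
Node (1,0) S=107.2800: V=(p*·89.3241+(1−p*)·0.0000)/1.01=42.0451; Δ=(89.3241−0.0000)/(142.6824−77.2416)=1.3650; B=V−Δ·S=-104.3879
Node (1,1) S=198.1700: V=(p*·263.5661+(1−p*)·89.3241)/1.01=170.4559; Δ=(263.5661−89.3241)/(263.5661−142.6824)=1.4414; B=V−Δ·S=-115.1866
Node (0,0) S=149.0000: V=(p*·170.4559+(1−p*)·42.0451)/1.01=102.0722; Δ=(170.4559−42.0451)/(198.1700−107.2800)=1.4128; B=V−Δ·S=-108.4373
Check: Δ(0,0)·S0 + B(0,0) = 102.0722 = V0.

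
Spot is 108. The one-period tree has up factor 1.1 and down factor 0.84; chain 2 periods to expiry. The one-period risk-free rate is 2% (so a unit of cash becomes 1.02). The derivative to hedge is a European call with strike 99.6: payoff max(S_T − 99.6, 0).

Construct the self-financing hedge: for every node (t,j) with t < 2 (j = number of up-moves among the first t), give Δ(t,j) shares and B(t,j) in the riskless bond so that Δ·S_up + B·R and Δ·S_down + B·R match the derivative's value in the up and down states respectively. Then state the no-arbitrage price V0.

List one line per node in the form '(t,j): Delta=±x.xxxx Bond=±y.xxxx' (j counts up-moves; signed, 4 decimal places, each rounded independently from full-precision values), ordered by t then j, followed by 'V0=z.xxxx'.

(0,0): Delta=0.7487 Bond=-66.4597
(1,0): Delta=0.0081 Bond=-0.6081
(1,1): Delta=1.0000 Bond=-97.6471
V0=14.3965

No-arbitrage ⇒ martingale measure with p* = (R−d)/(u−d) = 0.6923.
Payoff layer (t=2): V(2,0)=0.0000, V(2,1)=0.1920, V(2,2)=31.0800
(1,0): S=90.7200. Δ = (V_up−V_dn)/(S_up−S_dn) = (0.1920−0.0000)/(99.7920−76.2048) = 0.0081. V = [p*·0.1920 + (1−p*)·0.0000]/1.02 = 0.1303. B = V − Δ·S = -0.6081.
(1,1): S=118.8000. Δ = (V_up−V_dn)/(S_up−S_dn) = (31.0800−0.1920)/(130.6800−99.7920) = 1.0000. V = [p*·31.0800 + (1−p*)·0.1920]/1.02 = 21.1529. B = V − Δ·S = -97.6471.
(0,0): S=108.0000. Δ = (V_up−V_dn)/(S_up−S_dn) = (21.1529−0.1303)/(118.8000−90.7200) = 0.7487. V = [p*·21.1529 + (1−p*)·0.1303]/1.02 = 14.3965. B = V − Δ·S = -66.4597.
The time-0 hedge costs 14.3965, which is the no-arbitrage price.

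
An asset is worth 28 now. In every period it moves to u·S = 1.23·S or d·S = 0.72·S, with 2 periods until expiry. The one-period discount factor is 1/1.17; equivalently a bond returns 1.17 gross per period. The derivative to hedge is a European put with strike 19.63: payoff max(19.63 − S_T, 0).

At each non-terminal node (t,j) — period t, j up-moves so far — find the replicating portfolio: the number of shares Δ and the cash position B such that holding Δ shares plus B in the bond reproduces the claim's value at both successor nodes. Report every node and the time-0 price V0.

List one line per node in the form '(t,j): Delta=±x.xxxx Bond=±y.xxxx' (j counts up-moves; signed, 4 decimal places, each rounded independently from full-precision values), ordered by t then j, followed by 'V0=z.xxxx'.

Under the risk-neutral measure, an up-move has probability p* = (R−d)/(u−d) = 0.8824 and values discount at R = 1.17.
At expiry t=2: V(2,0)=5.1148, V(2,1)=0.0000, V(2,2)=0.0000
  t=1,j=0: stock 20.1600 → up 24.7968 (V=0.0000), down 14.5152 (V=5.1148). Price 0.5143; hedge Δ=-0.4975, bond B=10.5433.
  t=1,j=1: stock 34.4400 → up 42.3612 (V=0.0000), down 24.7968 (V=0.0000). Price 0.0000; hedge Δ=0.0000, bond B=0.0000.
  t=0,j=0: stock 28.0000 → up 34.4400 (V=0.0000), down 20.1600 (V=0.5143). Price 0.0517; hedge Δ=-0.0360, bond B=1.0602.
Root portfolio cost Δ·28+B reproduces V0=0.0517.

(0,0): Delta=-0.0360 Bond=1.0602
(1,0): Delta=-0.4975 Bond=10.5433
(1,1): Delta=0.0000 Bond=0.0000
V0=0.0517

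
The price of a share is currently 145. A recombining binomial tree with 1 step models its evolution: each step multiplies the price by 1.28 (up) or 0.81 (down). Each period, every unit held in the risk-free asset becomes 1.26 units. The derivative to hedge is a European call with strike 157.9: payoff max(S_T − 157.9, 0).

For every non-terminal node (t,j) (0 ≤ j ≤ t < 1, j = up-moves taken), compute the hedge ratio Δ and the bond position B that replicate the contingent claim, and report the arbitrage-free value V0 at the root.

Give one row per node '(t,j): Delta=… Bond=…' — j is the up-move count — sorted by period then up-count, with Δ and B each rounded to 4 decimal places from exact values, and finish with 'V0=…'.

(0,0): Delta=0.4065 Bond=-37.8875
V0=21.0486

Under the risk-neutral measure, an up-move has probability p* = (R−d)/(u−d) = 0.9574 and values discount at R = 1.26.
Terminal payoffs: V(1,0)=0.0000, V(1,1)=27.7000
  t=0,j=0: stock 145.0000 → up 185.6000 (V=27.7000), down 117.4500 (V=0.0000). Price 21.0486; hedge Δ=0.4065, bond B=-37.8875.
The time-0 hedge costs 21.0486, which is the no-arbitrage price.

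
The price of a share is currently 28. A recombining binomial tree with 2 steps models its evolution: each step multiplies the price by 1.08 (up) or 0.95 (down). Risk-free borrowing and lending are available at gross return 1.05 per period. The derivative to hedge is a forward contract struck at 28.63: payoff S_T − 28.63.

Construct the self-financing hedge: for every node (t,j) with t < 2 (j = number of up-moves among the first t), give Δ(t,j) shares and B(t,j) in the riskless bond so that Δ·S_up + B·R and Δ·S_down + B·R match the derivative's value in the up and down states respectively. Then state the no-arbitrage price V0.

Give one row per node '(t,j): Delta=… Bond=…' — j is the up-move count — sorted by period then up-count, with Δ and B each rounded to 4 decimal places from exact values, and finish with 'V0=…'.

(0,0): Delta=1.0000 Bond=-25.9683
(1,0): Delta=1.0000 Bond=-27.2667
(1,1): Delta=1.0000 Bond=-27.2667
V0=2.0317

The replicating-portfolio and risk-neutral prices coincide; use p* = (1.05−0.95)/(1.08−0.95) = 0.7692 for the latter.
Payoff layer (t=2): V(2,0)=-3.3600, V(2,1)=0.0980, V(2,2)=4.0292
Node (1,0) S=26.6000: V=(p*·0.0980+(1−p*)·-3.3600)/1.05=-0.6667; Δ=(0.0980−-3.3600)/(28.7280−25.2700)=1.0000; B=V−Δ·S=-27.2667
Node (1,1) S=30.2400: V=(p*·4.0292+(1−p*)·0.0980)/1.05=2.9733; Δ=(4.0292−0.0980)/(32.6592−28.7280)=1.0000; B=V−Δ·S=-27.2667
Node (0,0) S=28.0000: V=(p*·2.9733+(1−p*)·-0.6667)/1.05=2.0317; Δ=(2.9733−-0.6667)/(30.2400−26.6000)=1.0000; B=V−Δ·S=-25.9683
Check: Δ(0,0)·S0 + B(0,0) = 2.0317 = V0.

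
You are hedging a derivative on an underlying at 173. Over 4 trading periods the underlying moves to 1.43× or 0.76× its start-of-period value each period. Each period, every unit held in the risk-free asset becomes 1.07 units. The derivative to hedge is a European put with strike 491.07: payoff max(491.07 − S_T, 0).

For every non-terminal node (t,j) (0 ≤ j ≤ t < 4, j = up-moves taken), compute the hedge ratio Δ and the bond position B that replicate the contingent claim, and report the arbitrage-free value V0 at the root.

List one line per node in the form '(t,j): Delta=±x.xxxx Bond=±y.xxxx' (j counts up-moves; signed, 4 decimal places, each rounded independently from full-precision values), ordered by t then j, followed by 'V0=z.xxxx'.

Risk-neutral probability p* = (R−d)/(u−d) = (1.07−0.76)/(1.43−0.76) = 0.4627.
Terminal values V(4,·): V(4,0)=433.3534, V(4,1)=382.4717, V(4,2)=286.7338, V(4,3)=106.5953, V(4,4)=0.0000
  t=3,j=0: stock 75.9428 → up 108.5983 (V=382.4717), down 57.7166 (V=433.3534). Price 383.0011; hedge Δ=-1.0000, bond B=458.9439.
  t=3,j=1: stock 142.8925 → up 204.3362 (V=286.7338), down 108.5983 (V=382.4717). Price 316.0515; hedge Δ=-1.0000, bond B=458.9439.
  t=3,j=2: stock 268.8635 → up 384.4747 (V=106.5953), down 204.3362 (V=286.7338). Price 190.0805; hedge Δ=-1.0000, bond B=458.9439.
  t=3,j=3: stock 505.8878 → up 723.4196 (V=0.0000), down 384.4747 (V=106.5953). Price 53.5281; hedge Δ=-0.3145, bond B=212.6255.
  t=2,j=0: stock 99.9248 → up 142.8925 (V=316.0515), down 75.9428 (V=383.0011). Price 328.9948; hedge Δ=-1.0000, bond B=428.9196.
  t=2,j=1: stock 188.0164 → up 268.8635 (V=190.0805), down 142.8925 (V=316.0515). Price 240.9032; hedge Δ=-1.0000, bond B=428.9196.
  t=2,j=2: stock 353.7677 → up 505.8878 (V=53.5281), down 268.8635 (V=190.0805). Price 118.5977; hedge Δ=-0.5761, bond B=322.4072.
  t=1,j=0: stock 131.4800 → up 188.0164 (V=240.9032), down 99.9248 (V=328.9948). Price 269.3794; hedge Δ=-1.0000, bond B=400.8594.
  t=1,j=1: stock 247.3900 → up 353.7677 (V=118.5977), down 188.0164 (V=240.9032). Price 172.2561; hedge Δ=-0.7379, bond B=354.8016.
  t=0,j=0: stock 173.0000 → up 247.3900 (V=172.2561), down 131.4800 (V=269.3794). Price 209.7587; hedge Δ=-0.8379, bond B=354.7188.
Root portfolio cost Δ·173+B reproduces V0=209.7587.

(0,0): Delta=-0.8379 Bond=354.7188
(1,0): Delta=-1.0000 Bond=400.8594
(1,1): Delta=-0.7379 Bond=354.8016
(2,0): Delta=-1.0000 Bond=428.9196
(2,1): Delta=-1.0000 Bond=428.9196
(2,2): Delta=-0.5761 Bond=322.4072
(3,0): Delta=-1.0000 Bond=458.9439
(3,1): Delta=-1.0000 Bond=458.9439
(3,2): Delta=-1.0000 Bond=458.9439
(3,3): Delta=-0.3145 Bond=212.6255
V0=209.7587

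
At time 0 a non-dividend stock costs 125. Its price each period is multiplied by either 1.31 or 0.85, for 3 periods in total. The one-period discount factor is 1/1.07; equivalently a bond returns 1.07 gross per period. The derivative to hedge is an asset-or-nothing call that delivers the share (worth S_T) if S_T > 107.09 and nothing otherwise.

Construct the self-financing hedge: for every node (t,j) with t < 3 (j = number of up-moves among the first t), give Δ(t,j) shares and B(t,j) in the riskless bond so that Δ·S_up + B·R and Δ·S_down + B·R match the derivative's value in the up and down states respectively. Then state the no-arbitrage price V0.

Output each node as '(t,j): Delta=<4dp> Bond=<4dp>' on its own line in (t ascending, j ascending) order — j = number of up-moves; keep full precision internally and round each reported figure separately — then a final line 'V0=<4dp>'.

(0,0): Delta=1.3174 Bond=-48.5776
(1,0): Delta=1.7659 Bond=-99.6245
(1,1): Delta=1.0000 Bond=0.0000
(2,0): Delta=2.8478 Bond=-204.3132
(2,1): Delta=1.0000 Bond=0.0000
(2,2): Delta=1.0000 Bond=0.0000
V0=116.1003

The replicating-portfolio and risk-neutral prices coincide; use p* = (1.07−0.85)/(1.31−0.85) = 0.4783 for the latter.
Terminal payoffs: V(3,0)=0.0000, V(3,1)=118.3094, V(3,2)=182.3356, V(3,3)=281.0114
  t=2,j=0: stock 90.3125 → up 118.3094 (V=118.3094), down 76.7656 (V=0.0000). Price 52.8811; hedge Δ=2.8478, bond B=-204.3132.
  t=2,j=1: stock 139.1875 → up 182.3356 (V=182.3356), down 118.3094 (V=118.3094). Price 139.1875; hedge Δ=1.0000, bond B=0.0000.
  t=2,j=2: stock 214.5125 → up 281.0114 (V=281.0114), down 182.3356 (V=182.3356). Price 214.5125; hedge Δ=1.0000, bond B=0.0000.
  t=1,j=0: stock 106.2500 → up 139.1875 (V=139.1875), down 90.3125 (V=52.8811). Price 87.9982; hedge Δ=1.7659, bond B=-99.6245.
  t=1,j=1: stock 163.7500 → up 214.5125 (V=214.5125), down 139.1875 (V=139.1875). Price 163.7500; hedge Δ=1.0000, bond B=0.0000.
  t=0,j=0: stock 125.0000 → up 163.7500 (V=163.7500), down 106.2500 (V=87.9982). Price 116.1003; hedge Δ=1.3174, bond B=-48.5776.
Check: Δ(0,0)·S0 + B(0,0) = 116.1003 = V0.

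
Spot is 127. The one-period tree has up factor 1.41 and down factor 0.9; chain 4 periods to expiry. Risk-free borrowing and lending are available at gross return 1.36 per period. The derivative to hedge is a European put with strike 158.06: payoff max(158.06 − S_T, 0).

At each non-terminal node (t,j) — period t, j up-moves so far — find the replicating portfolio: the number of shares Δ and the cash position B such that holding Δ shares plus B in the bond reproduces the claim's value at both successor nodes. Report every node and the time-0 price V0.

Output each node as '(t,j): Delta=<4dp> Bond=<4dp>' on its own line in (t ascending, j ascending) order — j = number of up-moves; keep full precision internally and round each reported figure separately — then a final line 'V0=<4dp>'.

(0,0): Delta=-0.0047 Bond=0.6219
(1,0): Delta=-0.0493 Bond=5.9529
(1,1): Delta=-0.0016 Bond=0.2907
(2,0): Delta=-0.4127 Bond=45.4782
(2,1): Delta=-0.0241 Bond=4.0326
(2,2): Delta=0.0000 Bond=0.0000
(3,0): Delta=-1.0000 Bond=116.2206
(3,1): Delta=-0.3720 Bond=55.9405
(3,2): Delta=0.0000 Bond=0.0000
(3,3): Delta=0.0000 Bond=0.0000
V0=0.0294

Under the risk-neutral measure, an up-move has probability p* = (R−d)/(u−d) = 0.9020 and values discount at R = 1.36.
At expiry t=4: V(4,0)=74.7353, V(4,1)=27.5180, V(4,2)=0.0000, V(4,3)=0.0000, V(4,4)=0.0000
  t=3,j=0: stock 92.5830 → up 130.5420 (V=27.5180), down 83.3247 (V=74.7353). Price 23.6376; hedge Δ=-1.0000, bond B=116.2206.
  t=3,j=1: stock 145.0467 → up 204.5158 (V=0.0000), down 130.5420 (V=27.5180). Price 1.9837; hedge Δ=-0.3720, bond B=55.9405.
  t=3,j=2: stock 227.2398 → up 320.4082 (V=0.0000), down 204.5158 (V=0.0000). Price 0.0000; hedge Δ=0.0000, bond B=0.0000.
  t=3,j=3: stock 356.0091 → up 501.9728 (V=0.0000), down 320.4082 (V=0.0000). Price 0.0000; hedge Δ=0.0000, bond B=0.0000.
  t=2,j=0: stock 102.8700 → up 145.0467 (V=1.9837), down 92.5830 (V=23.6376). Price 3.0196; hedge Δ=-0.4127, bond B=45.4782.
  t=2,j=1: stock 161.1630 → up 227.2398 (V=0.0000), down 145.0467 (V=1.9837). Price 0.1430; hedge Δ=-0.0241, bond B=4.0326.
  t=2,j=2: stock 252.4887 → up 356.0091 (V=0.0000), down 227.2398 (V=0.0000). Price 0.0000; hedge Δ=0.0000, bond B=0.0000.
  t=1,j=0: stock 114.3000 → up 161.1630 (V=0.1430), down 102.8700 (V=3.0196). Price 0.3125; hedge Δ=-0.0493, bond B=5.9529.
  t=1,j=1: stock 179.0700 → up 252.4887 (V=0.0000), down 161.1630 (V=0.1430). Price 0.0103; hedge Δ=-0.0016, bond B=0.2907.
  t=0,j=0: stock 127.0000 → up 179.0700 (V=0.0103), down 114.3000 (V=0.3125). Price 0.0294; hedge Δ=-0.0047, bond B=0.6219.
Each (Δ,B) replicates both successor values, so the strategy is self-financing and V0 is arbitrage-free.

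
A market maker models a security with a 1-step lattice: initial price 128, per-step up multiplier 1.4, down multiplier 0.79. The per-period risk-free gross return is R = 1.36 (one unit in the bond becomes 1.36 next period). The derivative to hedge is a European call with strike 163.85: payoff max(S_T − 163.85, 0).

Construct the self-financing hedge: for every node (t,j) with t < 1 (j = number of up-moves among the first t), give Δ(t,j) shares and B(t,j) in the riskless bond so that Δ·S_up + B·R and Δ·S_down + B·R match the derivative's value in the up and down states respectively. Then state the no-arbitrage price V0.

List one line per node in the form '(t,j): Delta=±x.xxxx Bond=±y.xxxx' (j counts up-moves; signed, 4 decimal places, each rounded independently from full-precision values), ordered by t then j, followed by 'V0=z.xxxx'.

No-arbitrage ⇒ martingale measure with p* = (R−d)/(u−d) = 0.9344.
Payoff layer (t=1): V(1,0)=0.0000, V(1,1)=15.3500
Node (0,0) S=128.0000: V=(p*·15.3500+(1−p*)·0.0000)/1.36=10.5466; Δ=(15.3500−0.0000)/(179.2000−101.1200)=0.1966; B=V−Δ·S=-14.6173
Check: Δ(0,0)·S0 + B(0,0) = 10.5466 = V0.

(0,0): Delta=0.1966 Bond=-14.6173
V0=10.5466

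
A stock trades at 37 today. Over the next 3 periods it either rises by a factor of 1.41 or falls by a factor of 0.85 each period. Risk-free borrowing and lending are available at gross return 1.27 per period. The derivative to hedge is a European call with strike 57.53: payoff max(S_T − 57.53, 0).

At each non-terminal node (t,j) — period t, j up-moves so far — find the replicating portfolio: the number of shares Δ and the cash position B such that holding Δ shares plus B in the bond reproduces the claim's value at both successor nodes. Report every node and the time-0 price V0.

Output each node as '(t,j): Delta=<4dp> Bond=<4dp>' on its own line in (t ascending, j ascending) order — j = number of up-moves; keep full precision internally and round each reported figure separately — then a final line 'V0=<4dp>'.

Risk-neutral probability p* = (R−d)/(u−d) = (1.27−0.85)/(1.41−0.85) = 0.7500.
At expiry t=3: V(3,0)=0.0000, V(3,1)=0.0000, V(3,2)=4.9957, V(3,3)=46.1892
(2,0): S=26.7325. Δ = (V_up−V_dn)/(S_up−S_dn) = (0.0000−0.0000)/(37.6928−22.7226) = 0.0000. V = [p*·0.0000 + (1−p*)·0.0000]/1.27 = 0.0000. B = V − Δ·S = 0.0000.
(2,1): S=44.3445. Δ = (V_up−V_dn)/(S_up−S_dn) = (4.9957−0.0000)/(62.5257−37.6928) = 0.2012. V = [p*·4.9957 + (1−p*)·0.0000]/1.27 = 2.9502. B = V − Δ·S = -5.9707.
(2,2): S=73.5597. Δ = (V_up−V_dn)/(S_up−S_dn) = (46.1892−4.9957)/(103.7192−62.5257) = 1.0000. V = [p*·46.1892 + (1−p*)·4.9957]/1.27 = 28.2605. B = V − Δ·S = -45.2992.
(1,0): S=31.4500. Δ = (V_up−V_dn)/(S_up−S_dn) = (2.9502−0.0000)/(44.3445−26.7325) = 0.1675. V = [p*·2.9502 + (1−p*)·0.0000]/1.27 = 1.7423. B = V − Δ·S = -3.5260.
(1,1): S=52.1700. Δ = (V_up−V_dn)/(S_up−S_dn) = (28.2605−2.9502)/(73.5597−44.3445) = 0.8663. V = [p*·28.2605 + (1−p*)·2.9502]/1.27 = 17.2700. B = V − Δ·S = -27.9268.
(0,0): S=37.0000. Δ = (V_up−V_dn)/(S_up−S_dn) = (17.2700−1.7423)/(52.1700−31.4500) = 0.7494. V = [p*·17.2700 + (1−p*)·1.7423]/1.27 = 10.5418. B = V − Δ·S = -17.1863.
Root portfolio cost Δ·37+B reproduces V0=10.5418.

(0,0): Delta=0.7494 Bond=-17.1863
(1,0): Delta=0.1675 Bond=-3.5260
(1,1): Delta=0.8663 Bond=-27.9268
(2,0): Delta=0.0000 Bond=0.0000
(2,1): Delta=0.2012 Bond=-5.9707
(2,2): Delta=1.0000 Bond=-45.2992
V0=10.5418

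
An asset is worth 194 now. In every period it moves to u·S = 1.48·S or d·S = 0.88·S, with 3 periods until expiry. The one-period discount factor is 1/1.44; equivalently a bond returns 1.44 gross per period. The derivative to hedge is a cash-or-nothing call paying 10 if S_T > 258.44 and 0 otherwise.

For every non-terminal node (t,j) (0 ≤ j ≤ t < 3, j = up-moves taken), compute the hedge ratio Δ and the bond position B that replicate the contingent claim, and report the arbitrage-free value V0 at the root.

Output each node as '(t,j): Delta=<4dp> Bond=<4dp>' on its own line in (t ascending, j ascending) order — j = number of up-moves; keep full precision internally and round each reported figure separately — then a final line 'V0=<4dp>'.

The replicating-portfolio and risk-neutral prices coincide; use p* = (1.44−0.88)/(1.48−0.88) = 0.9333 for the latter.
Terminal payoffs: V(3,0)=0.0000, V(3,1)=0.0000, V(3,2)=10.0000, V(3,3)=10.0000
Node (2,0) S=150.2336: V=(p*·0.0000+(1−p*)·0.0000)/1.44=0.0000; Δ=(0.0000−0.0000)/(222.3457−132.2056)=0.0000; B=V−Δ·S=0.0000
Node (2,1) S=252.6656: V=(p*·10.0000+(1−p*)·0.0000)/1.44=6.4815; Δ=(10.0000−0.0000)/(373.9451−222.3457)=0.0660; B=V−Δ·S=-10.1852
Node (2,2) S=424.9376: V=(p*·10.0000+(1−p*)·10.0000)/1.44=6.9444; Δ=(10.0000−10.0000)/(628.9076−373.9451)=0.0000; B=V−Δ·S=6.9444
Node (1,0) S=170.7200: V=(p*·6.4815+(1−p*)·0.0000)/1.44=4.2010; Δ=(6.4815−0.0000)/(252.6656−150.2336)=0.0633; B=V−Δ·S=-6.6015
Node (1,1) S=287.1200: V=(p*·6.9444+(1−p*)·6.4815)/1.44=4.8011; Δ=(6.9444−6.4815)/(424.9376−252.6656)=0.0027; B=V−Δ·S=4.0295
Node (0,0) S=194.0000: V=(p*·4.8011+(1−p*)·4.2010)/1.44=3.3063; Δ=(4.8011−4.2010)/(287.1200−170.7200)=0.0052; B=V−Δ·S=2.3061
Check: Δ(0,0)·S0 + B(0,0) = 3.3063 = V0.

(0,0): Delta=0.0052 Bond=2.3061
(1,0): Delta=0.0633 Bond=-6.6015
(1,1): Delta=0.0027 Bond=4.0295
(2,0): Delta=0.0000 Bond=0.0000
(2,1): Delta=0.0660 Bond=-10.1852
(2,2): Delta=0.0000 Bond=6.9444
V0=3.3063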